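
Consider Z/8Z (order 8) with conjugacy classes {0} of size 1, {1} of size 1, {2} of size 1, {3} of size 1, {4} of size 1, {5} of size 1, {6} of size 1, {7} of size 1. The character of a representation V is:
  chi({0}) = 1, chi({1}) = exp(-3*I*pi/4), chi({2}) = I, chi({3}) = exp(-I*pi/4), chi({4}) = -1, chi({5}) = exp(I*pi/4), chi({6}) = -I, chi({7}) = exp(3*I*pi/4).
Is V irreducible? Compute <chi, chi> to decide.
Irreducible: <chi, chi> = 1.

Proof sketch: <chi, chi> = (1/|G|) sum_C |C| * |chi(C)|^2 = (1/8)[1*|1|^2 + 1*|exp(-3*I*pi/4)|^2 + 1*|I|^2 + 1*|exp(-I*pi/4)|^2 + 1*|-1|^2 + 1*|exp(I*pi/4)|^2 + 1*|-I|^2 + 1*|exp(3*I*pi/4)|^2]
  = (1/8)[(1) + (1) + (1) + (1) + (1) + (1) + (1) + (1)] = 8/8 = 1.
(Exp terms are combined using exp(i*s)*conj(exp(i*t)) = exp(i*(s-t)), and sums of them are collapsed using the identity that for every m > 1 the m distinct m-th roots of unity sum to 0, e.g. 1 + exp(2*I*pi/3) + exp(-2*I*pi/3) = 0.)
A character is irreducible iff <chi, chi> = 1, so this representation is irreducible.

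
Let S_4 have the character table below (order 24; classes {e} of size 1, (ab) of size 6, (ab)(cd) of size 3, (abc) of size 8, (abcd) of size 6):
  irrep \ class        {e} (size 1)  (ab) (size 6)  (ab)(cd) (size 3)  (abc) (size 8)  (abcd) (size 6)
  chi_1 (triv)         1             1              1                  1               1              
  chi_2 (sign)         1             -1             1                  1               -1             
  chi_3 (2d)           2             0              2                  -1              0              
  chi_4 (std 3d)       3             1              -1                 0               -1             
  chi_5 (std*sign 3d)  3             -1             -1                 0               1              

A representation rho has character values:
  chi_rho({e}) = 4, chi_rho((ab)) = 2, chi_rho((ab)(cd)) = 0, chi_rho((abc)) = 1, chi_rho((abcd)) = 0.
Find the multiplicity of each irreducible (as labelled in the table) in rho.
Multiplicities: chi_1: 1, chi_2: 0, chi_3: 0, chi_4: 1, chi_5: 0.

Working: Use <chi_rho, chi> = (1/|G|) sum_C |C| * chi_rho(C) * conj(chi(C)) with |G| = 24 for each irreducible chi in the table:
  <chi_rho, chi_1> = (1/24)[1*(4)*conj(1) + 6*(2)*conj(1) + 3*(0)*conj(1) + 8*(1)*conj(1) + 6*(0)*conj(1)]
      = (1/24)[(4) + (12) + (0) + (8) + (0)] = 24/24 = 1
  <chi_rho, chi_2> = (1/24)[1*(4)*conj(1) + 6*(2)*conj(-1) + 3*(0)*conj(1) + 8*(1)*conj(1) + 6*(0)*conj(-1)]
      = (1/24)[(4) + (-12) + (0) + (8) + (0)] = 0/24 = 0
  <chi_rho, chi_3> = (1/24)[1*(4)*conj(2) + 6*(2)*conj(0) + 3*(0)*conj(2) + 8*(1)*conj(-1) + 6*(0)*conj(0)]
      = (1/24)[(8) + (0) + (0) + (-8) + (0)] = 0/24 = 0
  <chi_rho, chi_4> = (1/24)[1*(4)*conj(3) + 6*(2)*conj(1) + 3*(0)*conj(-1) + 8*(1)*conj(0) + 6*(0)*conj(-1)]
      = (1/24)[(12) + (12) + (0) + (0) + (0)] = 24/24 = 1
  <chi_rho, chi_5> = (1/24)[1*(4)*conj(3) + 6*(2)*conj(-1) + 3*(0)*conj(-1) + 8*(1)*conj(0) + 6*(0)*conj(1)]
      = (1/24)[(12) + (-12) + (0) + (0) + (0)] = 0/24 = 0
Dimension check: dim(rho) = sum (mult * dim) = 1*1 + 0*1 + 0*2 + 1*3 + 0*3 = 4 = chi_rho(e) = 4.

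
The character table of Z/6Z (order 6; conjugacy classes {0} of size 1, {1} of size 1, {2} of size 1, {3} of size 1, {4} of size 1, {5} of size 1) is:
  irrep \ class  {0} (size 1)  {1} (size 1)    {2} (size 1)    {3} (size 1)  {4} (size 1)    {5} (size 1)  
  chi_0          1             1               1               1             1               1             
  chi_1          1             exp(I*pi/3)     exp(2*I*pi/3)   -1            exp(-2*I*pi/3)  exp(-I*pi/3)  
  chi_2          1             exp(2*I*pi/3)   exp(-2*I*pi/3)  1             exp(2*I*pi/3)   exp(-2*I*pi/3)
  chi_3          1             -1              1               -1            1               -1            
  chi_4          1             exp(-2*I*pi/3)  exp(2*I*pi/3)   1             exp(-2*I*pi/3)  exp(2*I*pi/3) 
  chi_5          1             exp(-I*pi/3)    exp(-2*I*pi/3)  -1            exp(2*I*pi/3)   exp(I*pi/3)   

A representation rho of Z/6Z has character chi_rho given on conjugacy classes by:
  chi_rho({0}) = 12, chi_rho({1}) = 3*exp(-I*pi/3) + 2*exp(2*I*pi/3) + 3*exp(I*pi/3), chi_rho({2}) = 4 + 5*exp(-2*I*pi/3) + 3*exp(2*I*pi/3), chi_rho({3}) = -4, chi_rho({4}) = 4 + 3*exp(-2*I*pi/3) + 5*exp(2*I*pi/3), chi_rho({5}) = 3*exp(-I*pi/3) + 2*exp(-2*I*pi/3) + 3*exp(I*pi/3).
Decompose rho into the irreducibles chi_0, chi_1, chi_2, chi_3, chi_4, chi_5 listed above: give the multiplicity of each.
Multiplicities: chi_0: 2, chi_1: 3, chi_2: 2, chi_3: 2, chi_4: 0, chi_5: 3.

Reasoning: Use <chi_rho, chi> = (1/|G|) sum_C |C| * chi_rho(C) * conj(chi(C)) with |G| = 6 for each irreducible chi in the table:
  <chi_rho, chi_0> = (1/6)[1*(12)*conj(1) + 1*(3*exp(-I*pi/3) + 2*exp(2*I*pi/3) + 3*exp(I*pi/3))*conj(1) + 1*(4 + 5*exp(-2*I*pi/3) + 3*exp(2*I*pi/3))*conj(1) + 1*(-4)*conj(1) + 1*(4 + 3*exp(-2*I*pi/3) + 5*exp(2*I*pi/3))*conj(1) + 1*(3*exp(-I*pi/3) + 2*exp(-2*I*pi/3) + 3*exp(I*pi/3))*conj(1)]
      = (1/6)[(12) + (3*exp(-I*pi/3) + 2*exp(2*I*pi/3) + 3*exp(I*pi/3)) + (4 + 5*exp(-2*I*pi/3) + 3*exp(2*I*pi/3)) + (-4) + (4 + 3*exp(-2*I*pi/3) + 5*exp(2*I*pi/3)) + (3*exp(-I*pi/3) + 2*exp(-2*I*pi/3) + 3*exp(I*pi/3))] = 12/6 = 2
  <chi_rho, chi_1> = (1/6)[1*(12)*conj(1) + 1*(3*exp(-I*pi/3) + 2*exp(2*I*pi/3) + 3*exp(I*pi/3))*conj(exp(I*pi/3)) + 1*(4 + 5*exp(-2*I*pi/3) + 3*exp(2*I*pi/3))*conj(exp(2*I*pi/3)) + 1*(-4)*conj(-1) + 1*(4 + 3*exp(-2*I*pi/3) + 5*exp(2*I*pi/3))*conj(exp(-2*I*pi/3)) + 1*(3*exp(-I*pi/3) + 2*exp(-2*I*pi/3) + 3*exp(I*pi/3))*conj(exp(-I*pi/3))]
      = (1/6)[(12) + (3 + 3*exp(-2*I*pi/3) + 2*exp(I*pi/3)) + (3 + 4*exp(-2*I*pi/3) + 5*exp(2*I*pi/3)) + (4) + (3 + 5*exp(-2*I*pi/3) + 4*exp(2*I*pi/3)) + (3 + 2*exp(-I*pi/3) + 3*exp(2*I*pi/3))] = 18/6 = 3
  <chi_rho, chi_2> = (1/6)[1*(12)*conj(1) + 1*(3*exp(-I*pi/3) + 2*exp(2*I*pi/3) + 3*exp(I*pi/3))*conj(exp(2*I*pi/3)) + 1*(4 + 5*exp(-2*I*pi/3) + 3*exp(2*I*pi/3))*conj(exp(-2*I*pi/3)) + 1*(-4)*conj(1) + 1*(4 + 3*exp(-2*I*pi/3) + 5*exp(2*I*pi/3))*conj(exp(2*I*pi/3)) + 1*(3*exp(-I*pi/3) + 2*exp(-2*I*pi/3) + 3*exp(I*pi/3))*conj(exp(-2*I*pi/3))]
      = (1/6)[(12) + (-1 + 3*exp(-I*pi/3)) + (5 + 3*exp(-2*I*pi/3) + 4*exp(2*I*pi/3)) + (-4) + (5 + 4*exp(-2*I*pi/3) + 3*exp(2*I*pi/3)) + (-1 + 3*exp(I*pi/3))] = 12/6 = 2
  <chi_rho, chi_3> = (1/6)[1*(12)*conj(1) + 1*(3*exp(-I*pi/3) + 2*exp(2*I*pi/3) + 3*exp(I*pi/3))*conj(-1) + 1*(4 + 5*exp(-2*I*pi/3) + 3*exp(2*I*pi/3))*conj(1) + 1*(-4)*conj(-1) + 1*(4 + 3*exp(-2*I*pi/3) + 5*exp(2*I*pi/3))*conj(1) + 1*(3*exp(-I*pi/3) + 2*exp(-2*I*pi/3) + 3*exp(I*pi/3))*conj(-1)]
      = (1/6)[(12) + (-3*exp(I*pi/3) - 2*exp(2*I*pi/3) - 3*exp(-I*pi/3)) + (4 + 5*exp(-2*I*pi/3) + 3*exp(2*I*pi/3)) + (4) + (4 + 3*exp(-2*I*pi/3) + 5*exp(2*I*pi/3)) + (-3*exp(I*pi/3) - 2*exp(-2*I*pi/3) - 3*exp(-I*pi/3))] = 12/6 = 2
  <chi_rho, chi_4> = (1/6)[1*(12)*conj(1) + 1*(3*exp(-I*pi/3) + 2*exp(2*I*pi/3) + 3*exp(I*pi/3))*conj(exp(-2*I*pi/3)) + 1*(4 + 5*exp(-2*I*pi/3) + 3*exp(2*I*pi/3))*conj(exp(2*I*pi/3)) + 1*(-4)*conj(1) + 1*(4 + 3*exp(-2*I*pi/3) + 5*exp(2*I*pi/3))*conj(exp(-2*I*pi/3)) + 1*(3*exp(-I*pi/3) + 2*exp(-2*I*pi/3) + 3*exp(I*pi/3))*conj(exp(2*I*pi/3))]
      = (1/6)[(12) + (-3 + 2*exp(-2*I*pi/3) + 3*exp(I*pi/3)) + (3 + 4*exp(-2*I*pi/3) + 5*exp(2*I*pi/3)) + (-4) + (3 + 5*exp(-2*I*pi/3) + 4*exp(2*I*pi/3)) + (-3 + 3*exp(-I*pi/3) + 2*exp(2*I*pi/3))] = 0/6 = 0
  <chi_rho, chi_5> = (1/6)[1*(12)*conj(1) + 1*(3*exp(-I*pi/3) + 2*exp(2*I*pi/3) + 3*exp(I*pi/3))*conj(exp(-I*pi/3)) + 1*(4 + 5*exp(-2*I*pi/3) + 3*exp(2*I*pi/3))*conj(exp(-2*I*pi/3)) + 1*(-4)*conj(-1) + 1*(4 + 3*exp(-2*I*pi/3) + 5*exp(2*I*pi/3))*conj(exp(2*I*pi/3)) + 1*(3*exp(-I*pi/3) + 2*exp(-2*I*pi/3) + 3*exp(I*pi/3))*conj(exp(I*pi/3))]
      = (1/6)[(12) + (1 + 3*exp(2*I*pi/3)) + (5 + 3*exp(-2*I*pi/3) + 4*exp(2*I*pi/3)) + (4) + (5 + 4*exp(-2*I*pi/3) + 3*exp(2*I*pi/3)) + (1 + 3*exp(-2*I*pi/3))] = 18/6 = 3
(Exp terms are combined using exp(i*s)*conj(exp(i*t)) = exp(i*(s-t)), and sums of them are collapsed using the identity that for every m > 1 the m distinct m-th roots of unity sum to 0, e.g. 1 + exp(2*I*pi/3) + exp(-2*I*pi/3) = 0.)
Dimension check: dim(rho) = sum (mult * dim) = 2*1 + 3*1 + 2*1 + 2*1 + 0*1 + 3*1 = 12 = chi_rho(e) = 12.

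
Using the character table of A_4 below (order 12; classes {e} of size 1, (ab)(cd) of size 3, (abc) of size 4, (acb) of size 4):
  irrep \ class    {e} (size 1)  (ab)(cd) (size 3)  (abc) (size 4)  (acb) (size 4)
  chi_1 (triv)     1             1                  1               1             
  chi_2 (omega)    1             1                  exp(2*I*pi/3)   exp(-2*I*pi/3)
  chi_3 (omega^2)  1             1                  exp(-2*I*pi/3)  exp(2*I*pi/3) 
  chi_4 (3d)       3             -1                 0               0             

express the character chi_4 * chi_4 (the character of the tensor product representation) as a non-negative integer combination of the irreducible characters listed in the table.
chi_4 tensor chi_4 = chi_1 + chi_2 + chi_3 + 2*chi_4 (all other irreducibles have multiplicity 0).

The character of a tensor product is the pointwise product (chi_4 * chi_4)(C) = chi_4(C) * chi_4(C):
  {e}: (3)*(3), (ab)(cd): (-1)*(-1), (abc): (0)*(0), (acb): (0)*(0)
so (chi_4 * chi_4) takes values
  {e} -> 9, (ab)(cd) -> 1, (abc) -> 0, (acb) -> 0.
Now take the inner product of this character with each irreducible chi from the table, <chi_4*chi_4, chi> = (1/12) sum_C |C| (chi_4*chi_4)(C) conj(chi(C)):
  <chi_4*chi_4, chi_1> = (1/12)[1*(9)*conj(1) + 3*(1)*conj(1) + 4*(0)*conj(1) + 4*(0)*conj(1)]
      = (1/12)[(9) + (3) + (0) + (0)] = 12/12 = 1
  <chi_4*chi_4, chi_2> = (1/12)[1*(9)*conj(1) + 3*(1)*conj(1) + 4*(0)*conj(exp(2*I*pi/3)) + 4*(0)*conj(exp(-2*I*pi/3))]
      = (1/12)[(9) + (3) + (0) + (0)] = 12/12 = 1
  <chi_4*chi_4, chi_3> = (1/12)[1*(9)*conj(1) + 3*(1)*conj(1) + 4*(0)*conj(exp(-2*I*pi/3)) + 4*(0)*conj(exp(2*I*pi/3))]
      = (1/12)[(9) + (3) + (0) + (0)] = 12/12 = 1
  <chi_4*chi_4, chi_4> = (1/12)[1*(9)*conj(3) + 3*(1)*conj(-1) + 4*(0)*conj(0) + 4*(0)*conj(0)]
      = (1/12)[(27) + (-3) + (0) + (0)] = 24/12 = 2
(Exp terms are combined using exp(i*s)*conj(exp(i*t)) = exp(i*(s-t)), and sums of them are collapsed using the identity that for every m > 1 the m distinct m-th roots of unity sum to 0, e.g. 1 + exp(2*I*pi/3) + exp(-2*I*pi/3) = 0.)
Hence the multiplicities are chi_1: 1, chi_2: 1, chi_3: 1, chi_4: 2. Dimension check: dim(chi_4)*dim(chi_4) = 3*3 = 9 and sum (mult * dim) = 1*1 + 1*1 + 1*1 + 2*3 = 9.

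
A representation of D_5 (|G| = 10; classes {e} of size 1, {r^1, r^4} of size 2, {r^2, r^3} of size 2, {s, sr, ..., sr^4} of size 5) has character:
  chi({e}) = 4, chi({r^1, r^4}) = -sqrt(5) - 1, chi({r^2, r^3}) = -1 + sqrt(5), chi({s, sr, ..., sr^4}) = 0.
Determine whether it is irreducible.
Not irreducible (reducible): <chi, chi> = 4 > 1.

Argument: <chi, chi> = (1/|G|) sum_C |C| * |chi(C)|^2 = (1/10)[1*|4|^2 + 2*|-sqrt(5) - 1|^2 + 2*|-1 + sqrt(5)|^2 + 5*|0|^2]
  = (1/10)[(16) + (4*sqrt(5) + 12) + (12 - 4*sqrt(5)) + (0)] = 40/10 = 4.
A character is irreducible iff <chi, chi> = 1, so this representation is reducible.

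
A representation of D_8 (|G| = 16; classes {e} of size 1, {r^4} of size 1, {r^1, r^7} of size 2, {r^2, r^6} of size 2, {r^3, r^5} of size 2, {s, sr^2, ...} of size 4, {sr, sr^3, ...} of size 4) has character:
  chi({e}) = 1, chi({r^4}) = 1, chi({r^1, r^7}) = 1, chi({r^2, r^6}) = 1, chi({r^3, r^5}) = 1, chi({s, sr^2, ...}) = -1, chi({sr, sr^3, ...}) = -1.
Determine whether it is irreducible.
Irreducible: <chi, chi> = 1.

Details: <chi, chi> = (1/|G|) sum_C |C| * |chi(C)|^2 = (1/16)[1*|1|^2 + 1*|1|^2 + 2*|1|^2 + 2*|1|^2 + 2*|1|^2 + 4*|-1|^2 + 4*|-1|^2]
  = (1/16)[(1) + (1) + (2) + (2) + (2) + (4) + (4)] = 16/16 = 1.
A character is irreducible iff <chi, chi> = 1, so this representation is irreducible.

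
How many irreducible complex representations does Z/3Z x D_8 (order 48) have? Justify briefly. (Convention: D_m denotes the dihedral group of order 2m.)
21

Justification: The number of irreducible complex representations of a finite group equals its number of conjugacy classes. For a direct product, #classes(G x H) = #classes(G) * #classes(H). Z/3Z has 3 classes (abelian), D_8 has 7 classes, so 3 * 7 = 21, so Z/3Z x D_8 (order 48) has exactly 21 irreducible complex representations.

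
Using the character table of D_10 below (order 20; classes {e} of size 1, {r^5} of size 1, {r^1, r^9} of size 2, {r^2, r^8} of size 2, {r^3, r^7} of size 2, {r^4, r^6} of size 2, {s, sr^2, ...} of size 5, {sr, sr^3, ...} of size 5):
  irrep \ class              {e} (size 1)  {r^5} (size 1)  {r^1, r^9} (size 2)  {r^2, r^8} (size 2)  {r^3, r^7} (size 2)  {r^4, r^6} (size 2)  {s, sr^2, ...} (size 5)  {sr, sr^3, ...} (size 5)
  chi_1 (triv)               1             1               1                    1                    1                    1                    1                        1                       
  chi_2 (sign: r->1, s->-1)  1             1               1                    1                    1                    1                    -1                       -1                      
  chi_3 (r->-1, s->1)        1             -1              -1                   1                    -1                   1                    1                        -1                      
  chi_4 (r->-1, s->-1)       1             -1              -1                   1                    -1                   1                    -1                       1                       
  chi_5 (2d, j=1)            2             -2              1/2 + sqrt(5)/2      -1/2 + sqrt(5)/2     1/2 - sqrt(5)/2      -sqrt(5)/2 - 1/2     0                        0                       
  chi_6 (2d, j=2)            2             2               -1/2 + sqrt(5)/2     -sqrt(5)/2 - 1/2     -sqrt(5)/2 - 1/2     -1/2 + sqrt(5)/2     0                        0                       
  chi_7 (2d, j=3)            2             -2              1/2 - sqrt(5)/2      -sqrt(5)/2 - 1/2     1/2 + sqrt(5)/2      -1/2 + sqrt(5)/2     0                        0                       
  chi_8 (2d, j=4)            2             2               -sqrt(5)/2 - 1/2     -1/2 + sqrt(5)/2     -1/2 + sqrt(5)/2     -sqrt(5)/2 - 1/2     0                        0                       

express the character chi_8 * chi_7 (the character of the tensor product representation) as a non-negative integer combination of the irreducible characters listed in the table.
chi_8 tensor chi_7 = chi_5 + chi_7 (all other irreducibles have multiplicity 0).

Why: The character of a tensor product is the pointwise product (chi_8 * chi_7)(C) = chi_8(C) * chi_7(C):
  {e}: (2)*(2), {r^5}: (2)*(-2), {r^1, r^9}: (-sqrt(5)/2 - 1/2)*(1/2 - sqrt(5)/2), {r^2, r^8}: (-1/2 + sqrt(5)/2)*(-sqrt(5)/2 - 1/2), {r^3, r^7}: (-1/2 + sqrt(5)/2)*(1/2 + sqrt(5)/2), {r^4, r^6}: (-sqrt(5)/2 - 1/2)*(-1/2 + sqrt(5)/2), {s, sr^2, ...}: (0)*(0), {sr, sr^3, ...}: (0)*(0)
so (chi_8 * chi_7) takes values
  {e} -> 4, {r^5} -> -4, {r^1, r^9} -> 1, {r^2, r^8} -> -1, {r^3, r^7} -> 1, {r^4, r^6} -> -1, {s, sr^2, ...} -> 0, {sr, sr^3, ...} -> 0.
Now take the inner product of this character with each irreducible chi from the table, <chi_8*chi_7, chi> = (1/20) sum_C |C| (chi_8*chi_7)(C) conj(chi(C)):
  <chi_8*chi_7, chi_1> = (1/20)[1*(4)*conj(1) + 1*(-4)*conj(1) + 2*(1)*conj(1) + 2*(-1)*conj(1) + 2*(1)*conj(1) + 2*(-1)*conj(1) + 5*(0)*conj(1) + 5*(0)*conj(1)]
      = (1/20)[(4) + (-4) + (2) + (-2) + (2) + (-2) + (0) + (0)] = 0/20 = 0
  <chi_8*chi_7, chi_2> = (1/20)[1*(4)*conj(1) + 1*(-4)*conj(1) + 2*(1)*conj(1) + 2*(-1)*conj(1) + 2*(1)*conj(1) + 2*(-1)*conj(1) + 5*(0)*conj(-1) + 5*(0)*conj(-1)]
      = (1/20)[(4) + (-4) + (2) + (-2) + (2) + (-2) + (0) + (0)] = 0/20 = 0
  <chi_8*chi_7, chi_3> = (1/20)[1*(4)*conj(1) + 1*(-4)*conj(-1) + 2*(1)*conj(-1) + 2*(-1)*conj(1) + 2*(1)*conj(-1) + 2*(-1)*conj(1) + 5*(0)*conj(1) + 5*(0)*conj(-1)]
      = (1/20)[(4) + (4) + (-2) + (-2) + (-2) + (-2) + (0) + (0)] = 0/20 = 0
  <chi_8*chi_7, chi_4> = (1/20)[1*(4)*conj(1) + 1*(-4)*conj(-1) + 2*(1)*conj(-1) + 2*(-1)*conj(1) + 2*(1)*conj(-1) + 2*(-1)*conj(1) + 5*(0)*conj(-1) + 5*(0)*conj(1)]
      = (1/20)[(4) + (4) + (-2) + (-2) + (-2) + (-2) + (0) + (0)] = 0/20 = 0
  <chi_8*chi_7, chi_5> = (1/20)[1*(4)*conj(2) + 1*(-4)*conj(-2) + 2*(1)*conj(1/2 + sqrt(5)/2) + 2*(-1)*conj(-1/2 + sqrt(5)/2) + 2*(1)*conj(1/2 - sqrt(5)/2) + 2*(-1)*conj(-sqrt(5)/2 - 1/2) + 5*(0)*conj(0) + 5*(0)*conj(0)]
      = (1/20)[(8) + (8) + (1 + sqrt(5)) + (1 - sqrt(5)) + (1 - sqrt(5)) + (1 + sqrt(5)) + (0) + (0)] = 20/20 = 1
  <chi_8*chi_7, chi_6> = (1/20)[1*(4)*conj(2) + 1*(-4)*conj(2) + 2*(1)*conj(-1/2 + sqrt(5)/2) + 2*(-1)*conj(-sqrt(5)/2 - 1/2) + 2*(1)*conj(-sqrt(5)/2 - 1/2) + 2*(-1)*conj(-1/2 + sqrt(5)/2) + 5*(0)*conj(0) + 5*(0)*conj(0)]
      = (1/20)[(8) + (-8) + (-1 + sqrt(5)) + (1 + sqrt(5)) + (-sqrt(5) - 1) + (1 - sqrt(5)) + (0) + (0)] = 0/20 = 0
  <chi_8*chi_7, chi_7> = (1/20)[1*(4)*conj(2) + 1*(-4)*conj(-2) + 2*(1)*conj(1/2 - sqrt(5)/2) + 2*(-1)*conj(-sqrt(5)/2 - 1/2) + 2*(1)*conj(1/2 + sqrt(5)/2) + 2*(-1)*conj(-1/2 + sqrt(5)/2) + 5*(0)*conj(0) + 5*(0)*conj(0)]
      = (1/20)[(8) + (8) + (1 - sqrt(5)) + (1 + sqrt(5)) + (1 + sqrt(5)) + (1 - sqrt(5)) + (0) + (0)] = 20/20 = 1
  <chi_8*chi_7, chi_8> = (1/20)[1*(4)*conj(2) + 1*(-4)*conj(2) + 2*(1)*conj(-sqrt(5)/2 - 1/2) + 2*(-1)*conj(-1/2 + sqrt(5)/2) + 2*(1)*conj(-1/2 + sqrt(5)/2) + 2*(-1)*conj(-sqrt(5)/2 - 1/2) + 5*(0)*conj(0) + 5*(0)*conj(0)]
      = (1/20)[(8) + (-8) + (-sqrt(5) - 1) + (1 - sqrt(5)) + (-1 + sqrt(5)) + (1 + sqrt(5)) + (0) + (0)] = 0/20 = 0
Hence the multiplicities are chi_5: 1, chi_7: 1. Dimension check: dim(chi_8)*dim(chi_7) = 2*2 = 4 and sum (mult * dim) = 1*2 + 1*2 = 4.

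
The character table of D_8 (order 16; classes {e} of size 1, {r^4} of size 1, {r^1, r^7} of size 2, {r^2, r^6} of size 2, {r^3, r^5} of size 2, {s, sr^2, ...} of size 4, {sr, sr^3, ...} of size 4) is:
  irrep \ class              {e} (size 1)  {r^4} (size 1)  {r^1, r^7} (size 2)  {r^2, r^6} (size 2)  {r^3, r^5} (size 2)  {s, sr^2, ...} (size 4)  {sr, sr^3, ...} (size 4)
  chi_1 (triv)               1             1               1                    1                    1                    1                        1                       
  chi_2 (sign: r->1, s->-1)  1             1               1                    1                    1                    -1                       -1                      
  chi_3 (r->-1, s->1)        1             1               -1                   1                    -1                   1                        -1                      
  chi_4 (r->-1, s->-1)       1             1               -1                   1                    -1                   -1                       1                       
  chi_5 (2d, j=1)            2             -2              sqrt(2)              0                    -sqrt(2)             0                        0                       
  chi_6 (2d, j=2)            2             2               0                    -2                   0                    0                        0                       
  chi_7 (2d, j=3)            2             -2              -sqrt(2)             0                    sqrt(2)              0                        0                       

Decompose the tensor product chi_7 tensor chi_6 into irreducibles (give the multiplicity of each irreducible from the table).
chi_7 tensor chi_6 = chi_5 + chi_7 (all other irreducibles have multiplicity 0).

Solution. The character of a tensor product is the pointwise product (chi_7 * chi_6)(C) = chi_7(C) * chi_6(C):
  {e}: (2)*(2), {r^4}: (-2)*(2), {r^1, r^7}: (-sqrt(2))*(0), {r^2, r^6}: (0)*(-2), {r^3, r^5}: (sqrt(2))*(0), {s, sr^2, ...}: (0)*(0), {sr, sr^3, ...}: (0)*(0)
so (chi_7 * chi_6) takes values
  {e} -> 4, {r^4} -> -4, {r^1, r^7} -> 0, {r^2, r^6} -> 0, {r^3, r^5} -> 0, {s, sr^2, ...} -> 0, {sr, sr^3, ...} -> 0.
Now take the inner product of this character with each irreducible chi from the table, <chi_7*chi_6, chi> = (1/16) sum_C |C| (chi_7*chi_6)(C) conj(chi(C)):
  <chi_7*chi_6, chi_1> = (1/16)[1*(4)*conj(1) + 1*(-4)*conj(1) + 2*(0)*conj(1) + 2*(0)*conj(1) + 2*(0)*conj(1) + 4*(0)*conj(1) + 4*(0)*conj(1)]
      = (1/16)[(4) + (-4) + (0) + (0) + (0) + (0) + (0)] = 0/16 = 0
  <chi_7*chi_6, chi_2> = (1/16)[1*(4)*conj(1) + 1*(-4)*conj(1) + 2*(0)*conj(1) + 2*(0)*conj(1) + 2*(0)*conj(1) + 4*(0)*conj(-1) + 4*(0)*conj(-1)]
      = (1/16)[(4) + (-4) + (0) + (0) + (0) + (0) + (0)] = 0/16 = 0
  <chi_7*chi_6, chi_3> = (1/16)[1*(4)*conj(1) + 1*(-4)*conj(1) + 2*(0)*conj(-1) + 2*(0)*conj(1) + 2*(0)*conj(-1) + 4*(0)*conj(1) + 4*(0)*conj(-1)]
      = (1/16)[(4) + (-4) + (0) + (0) + (0) + (0) + (0)] = 0/16 = 0
  <chi_7*chi_6, chi_4> = (1/16)[1*(4)*conj(1) + 1*(-4)*conj(1) + 2*(0)*conj(-1) + 2*(0)*conj(1) + 2*(0)*conj(-1) + 4*(0)*conj(-1) + 4*(0)*conj(1)]
      = (1/16)[(4) + (-4) + (0) + (0) + (0) + (0) + (0)] = 0/16 = 0
  <chi_7*chi_6, chi_5> = (1/16)[1*(4)*conj(2) + 1*(-4)*conj(-2) + 2*(0)*conj(sqrt(2)) + 2*(0)*conj(0) + 2*(0)*conj(-sqrt(2)) + 4*(0)*conj(0) + 4*(0)*conj(0)]
      = (1/16)[(8) + (8) + (0) + (0) + (0) + (0) + (0)] = 16/16 = 1
  <chi_7*chi_6, chi_6> = (1/16)[1*(4)*conj(2) + 1*(-4)*conj(2) + 2*(0)*conj(0) + 2*(0)*conj(-2) + 2*(0)*conj(0) + 4*(0)*conj(0) + 4*(0)*conj(0)]
      = (1/16)[(8) + (-8) + (0) + (0) + (0) + (0) + (0)] = 0/16 = 0
  <chi_7*chi_6, chi_7> = (1/16)[1*(4)*conj(2) + 1*(-4)*conj(-2) + 2*(0)*conj(-sqrt(2)) + 2*(0)*conj(0) + 2*(0)*conj(sqrt(2)) + 4*(0)*conj(0) + 4*(0)*conj(0)]
      = (1/16)[(8) + (8) + (0) + (0) + (0) + (0) + (0)] = 16/16 = 1
Hence the multiplicities are chi_5: 1, chi_7: 1. Dimension check: dim(chi_7)*dim(chi_6) = 2*2 = 4 and sum (mult * dim) = 1*2 + 1*2 = 4.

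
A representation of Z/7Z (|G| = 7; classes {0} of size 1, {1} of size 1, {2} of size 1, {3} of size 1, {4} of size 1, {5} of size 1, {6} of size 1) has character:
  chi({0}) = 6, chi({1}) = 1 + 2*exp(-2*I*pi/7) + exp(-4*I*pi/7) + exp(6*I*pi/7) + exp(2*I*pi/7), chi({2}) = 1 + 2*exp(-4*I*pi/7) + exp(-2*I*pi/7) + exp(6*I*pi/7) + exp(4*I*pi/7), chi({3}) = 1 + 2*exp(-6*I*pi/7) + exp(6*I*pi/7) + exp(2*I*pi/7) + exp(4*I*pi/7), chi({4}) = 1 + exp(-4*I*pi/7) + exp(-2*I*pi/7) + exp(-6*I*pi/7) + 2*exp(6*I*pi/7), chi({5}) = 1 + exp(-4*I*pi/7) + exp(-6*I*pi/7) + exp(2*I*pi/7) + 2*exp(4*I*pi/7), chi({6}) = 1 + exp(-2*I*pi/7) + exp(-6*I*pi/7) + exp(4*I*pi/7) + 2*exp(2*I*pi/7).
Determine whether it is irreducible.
Not irreducible (reducible): <chi, chi> = 8 > 1.

Solution. <chi, chi> = (1/|G|) sum_C |C| * |chi(C)|^2 = (1/7)[1*|6|^2 + 1*|1 + 2*exp(-2*I*pi/7) + exp(-4*I*pi/7) + exp(6*I*pi/7) + exp(2*I*pi/7)|^2 + 1*|1 + 2*exp(-4*I*pi/7) + exp(-2*I*pi/7) + exp(6*I*pi/7) + exp(4*I*pi/7)|^2 + 1*|1 + 2*exp(-6*I*pi/7) + exp(6*I*pi/7) + exp(2*I*pi/7) + exp(4*I*pi/7)|^2 + 1*|1 + exp(-4*I*pi/7) + exp(-2*I*pi/7) + exp(-6*I*pi/7) + 2*exp(6*I*pi/7)|^2 + 1*|1 + exp(-4*I*pi/7) + exp(-6*I*pi/7) + exp(2*I*pi/7) + 2*exp(4*I*pi/7)|^2 + 1*|1 + exp(-2*I*pi/7) + exp(-6*I*pi/7) + exp(4*I*pi/7) + 2*exp(2*I*pi/7)|^2]
  = (1/7)[(36) + (8 + 5*exp(-4*I*pi/7) + 5*exp(-2*I*pi/7) + 4*exp(-6*I*pi/7) + 4*exp(6*I*pi/7) + 5*exp(2*I*pi/7) + 5*exp(4*I*pi/7)) + (8 + 5*exp(-4*I*pi/7) + 4*exp(-2*I*pi/7) + 5*exp(-6*I*pi/7) + 5*exp(6*I*pi/7) + 4*exp(2*I*pi/7) + 5*exp(4*I*pi/7)) + (8 + 5*exp(-2*I*pi/7) + 4*exp(-4*I*pi/7) + 5*exp(-6*I*pi/7) + 5*exp(6*I*pi/7) + 4*exp(4*I*pi/7) + 5*exp(2*I*pi/7)) + (8 + 5*exp(-2*I*pi/7) + 4*exp(-4*I*pi/7) + 5*exp(-6*I*pi/7) + 5*exp(6*I*pi/7) + 4*exp(4*I*pi/7) + 5*exp(2*I*pi/7)) + (8 + 5*exp(-4*I*pi/7) + 4*exp(-2*I*pi/7) + 5*exp(-6*I*pi/7) + 5*exp(6*I*pi/7) + 4*exp(2*I*pi/7) + 5*exp(4*I*pi/7)) + (8 + 5*exp(-4*I*pi/7) + 5*exp(-2*I*pi/7) + 4*exp(-6*I*pi/7) + 4*exp(6*I*pi/7) + 5*exp(2*I*pi/7) + 5*exp(4*I*pi/7))] = 56/7 = 8.
(Exp terms are combined using exp(i*s)*conj(exp(i*t)) = exp(i*(s-t)), and sums of them are collapsed using the identity that for every m > 1 the m distinct m-th roots of unity sum to 0, e.g. 1 + exp(2*I*pi/3) + exp(-2*I*pi/3) = 0.)
A character is irreducible iff <chi, chi> = 1, so this representation is reducible.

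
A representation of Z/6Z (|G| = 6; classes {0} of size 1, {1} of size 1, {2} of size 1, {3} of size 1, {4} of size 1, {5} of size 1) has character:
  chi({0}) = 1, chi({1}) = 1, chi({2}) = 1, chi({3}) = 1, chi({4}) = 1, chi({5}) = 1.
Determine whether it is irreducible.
Irreducible: <chi, chi> = 1.

Explanation: <chi, chi> = (1/|G|) sum_C |C| * |chi(C)|^2 = (1/6)[1*|1|^2 + 1*|1|^2 + 1*|1|^2 + 1*|1|^2 + 1*|1|^2 + 1*|1|^2]
  = (1/6)[(1) + (1) + (1) + (1) + (1) + (1)] = 6/6 = 1.
(Exp terms are combined using exp(i*s)*conj(exp(i*t)) = exp(i*(s-t)), and sums of them are collapsed using the identity that for every m > 1 the m distinct m-th roots of unity sum to 0, e.g. 1 + exp(2*I*pi/3) + exp(-2*I*pi/3) = 0.)
A character is irreducible iff <chi, chi> = 1, so this representation is irreducible.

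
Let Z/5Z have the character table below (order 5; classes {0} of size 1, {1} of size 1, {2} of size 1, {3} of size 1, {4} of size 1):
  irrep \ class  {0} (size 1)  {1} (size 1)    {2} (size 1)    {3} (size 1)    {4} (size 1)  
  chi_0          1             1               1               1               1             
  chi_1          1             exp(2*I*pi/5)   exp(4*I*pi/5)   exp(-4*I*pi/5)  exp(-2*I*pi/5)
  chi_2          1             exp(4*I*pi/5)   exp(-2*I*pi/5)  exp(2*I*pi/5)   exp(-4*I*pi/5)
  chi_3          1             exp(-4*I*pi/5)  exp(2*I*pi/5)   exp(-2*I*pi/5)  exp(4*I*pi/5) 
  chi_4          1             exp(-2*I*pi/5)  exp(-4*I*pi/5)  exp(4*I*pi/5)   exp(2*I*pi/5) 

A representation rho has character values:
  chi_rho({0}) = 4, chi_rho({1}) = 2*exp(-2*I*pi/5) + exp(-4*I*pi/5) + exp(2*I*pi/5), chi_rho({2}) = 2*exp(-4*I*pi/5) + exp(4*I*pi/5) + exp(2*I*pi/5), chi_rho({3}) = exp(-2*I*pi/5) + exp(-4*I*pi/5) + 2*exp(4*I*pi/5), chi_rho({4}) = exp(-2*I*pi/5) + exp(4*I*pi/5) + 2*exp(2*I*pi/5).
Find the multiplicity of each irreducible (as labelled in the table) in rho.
Multiplicities: chi_0: 0, chi_1: 1, chi_2: 0, chi_3: 1, chi_4: 2.

Working: Use <chi_rho, chi> = (1/|G|) sum_C |C| * chi_rho(C) * conj(chi(C)) with |G| = 5 for each irreducible chi in the table:
  <chi_rho, chi_0> = (1/5)[1*(4)*conj(1) + 1*(2*exp(-2*I*pi/5) + exp(-4*I*pi/5) + exp(2*I*pi/5))*conj(1) + 1*(2*exp(-4*I*pi/5) + exp(4*I*pi/5) + exp(2*I*pi/5))*conj(1) + 1*(exp(-2*I*pi/5) + exp(-4*I*pi/5) + 2*exp(4*I*pi/5))*conj(1) + 1*(exp(-2*I*pi/5) + exp(4*I*pi/5) + 2*exp(2*I*pi/5))*conj(1)]
      = (1/5)[(4) + (2*exp(-2*I*pi/5) + exp(-4*I*pi/5) + exp(2*I*pi/5)) + (2*exp(-4*I*pi/5) + exp(4*I*pi/5) + exp(2*I*pi/5)) + (exp(-2*I*pi/5) + exp(-4*I*pi/5) + 2*exp(4*I*pi/5)) + (exp(-2*I*pi/5) + exp(4*I*pi/5) + 2*exp(2*I*pi/5))] = 0/5 = 0
  <chi_rho, chi_1> = (1/5)[1*(4)*conj(1) + 1*(2*exp(-2*I*pi/5) + exp(-4*I*pi/5) + exp(2*I*pi/5))*conj(exp(2*I*pi/5)) + 1*(2*exp(-4*I*pi/5) + exp(4*I*pi/5) + exp(2*I*pi/5))*conj(exp(4*I*pi/5)) + 1*(exp(-2*I*pi/5) + exp(-4*I*pi/5) + 2*exp(4*I*pi/5))*conj(exp(-4*I*pi/5)) + 1*(exp(-2*I*pi/5) + exp(4*I*pi/5) + 2*exp(2*I*pi/5))*conj(exp(-2*I*pi/5))]
      = (1/5)[(4) + (1 + 2*exp(-4*I*pi/5) + exp(4*I*pi/5)) + (1 + exp(-2*I*pi/5) + 2*exp(2*I*pi/5)) + (1 + 2*exp(-2*I*pi/5) + exp(2*I*pi/5)) + (1 + exp(-4*I*pi/5) + 2*exp(4*I*pi/5))] = 5/5 = 1
  <chi_rho, chi_2> = (1/5)[1*(4)*conj(1) + 1*(2*exp(-2*I*pi/5) + exp(-4*I*pi/5) + exp(2*I*pi/5))*conj(exp(4*I*pi/5)) + 1*(2*exp(-4*I*pi/5) + exp(4*I*pi/5) + exp(2*I*pi/5))*conj(exp(-2*I*pi/5)) + 1*(exp(-2*I*pi/5) + exp(-4*I*pi/5) + 2*exp(4*I*pi/5))*conj(exp(2*I*pi/5)) + 1*(exp(-2*I*pi/5) + exp(4*I*pi/5) + 2*exp(2*I*pi/5))*conj(exp(-4*I*pi/5))]
      = (1/5)[(4) + (exp(-2*I*pi/5) + exp(2*I*pi/5) + 2*exp(4*I*pi/5)) + (2*exp(-2*I*pi/5) + exp(-4*I*pi/5) + exp(4*I*pi/5)) + (exp(-4*I*pi/5) + exp(4*I*pi/5) + 2*exp(2*I*pi/5)) + (2*exp(-4*I*pi/5) + exp(-2*I*pi/5) + exp(2*I*pi/5))] = 0/5 = 0
  <chi_rho, chi_3> = (1/5)[1*(4)*conj(1) + 1*(2*exp(-2*I*pi/5) + exp(-4*I*pi/5) + exp(2*I*pi/5))*conj(exp(-4*I*pi/5)) + 1*(2*exp(-4*I*pi/5) + exp(4*I*pi/5) + exp(2*I*pi/5))*conj(exp(2*I*pi/5)) + 1*(exp(-2*I*pi/5) + exp(-4*I*pi/5) + 2*exp(4*I*pi/5))*conj(exp(-2*I*pi/5)) + 1*(exp(-2*I*pi/5) + exp(4*I*pi/5) + 2*exp(2*I*pi/5))*conj(exp(4*I*pi/5))]
      = (1/5)[(4) + (1 + exp(-4*I*pi/5) + 2*exp(2*I*pi/5)) + (1 + exp(2*I*pi/5) + 2*exp(4*I*pi/5)) + (1 + 2*exp(-4*I*pi/5) + exp(-2*I*pi/5)) + (1 + 2*exp(-2*I*pi/5) + exp(4*I*pi/5))] = 5/5 = 1
  <chi_rho, chi_4> = (1/5)[1*(4)*conj(1) + 1*(2*exp(-2*I*pi/5) + exp(-4*I*pi/5) + exp(2*I*pi/5))*conj(exp(-2*I*pi/5)) + 1*(2*exp(-4*I*pi/5) + exp(4*I*pi/5) + exp(2*I*pi/5))*conj(exp(-4*I*pi/5)) + 1*(exp(-2*I*pi/5) + exp(-4*I*pi/5) + 2*exp(4*I*pi/5))*conj(exp(4*I*pi/5)) + 1*(exp(-2*I*pi/5) + exp(4*I*pi/5) + 2*exp(2*I*pi/5))*conj(exp(2*I*pi/5))]
      = (1/5)[(4) + (2 + exp(-2*I*pi/5) + exp(4*I*pi/5)) + (2 + exp(-2*I*pi/5) + exp(-4*I*pi/5)) + (2 + exp(4*I*pi/5) + exp(2*I*pi/5)) + (2 + exp(-4*I*pi/5) + exp(2*I*pi/5))] = 10/5 = 2
(Exp terms are combined using exp(i*s)*conj(exp(i*t)) = exp(i*(s-t)), and sums of them are collapsed using the identity that for every m > 1 the m distinct m-th roots of unity sum to 0, e.g. 1 + exp(2*I*pi/3) + exp(-2*I*pi/3) = 0.)
Dimension check: dim(rho) = sum (mult * dim) = 0*1 + 1*1 + 0*1 + 1*1 + 2*1 = 4 = chi_rho(e) = 4.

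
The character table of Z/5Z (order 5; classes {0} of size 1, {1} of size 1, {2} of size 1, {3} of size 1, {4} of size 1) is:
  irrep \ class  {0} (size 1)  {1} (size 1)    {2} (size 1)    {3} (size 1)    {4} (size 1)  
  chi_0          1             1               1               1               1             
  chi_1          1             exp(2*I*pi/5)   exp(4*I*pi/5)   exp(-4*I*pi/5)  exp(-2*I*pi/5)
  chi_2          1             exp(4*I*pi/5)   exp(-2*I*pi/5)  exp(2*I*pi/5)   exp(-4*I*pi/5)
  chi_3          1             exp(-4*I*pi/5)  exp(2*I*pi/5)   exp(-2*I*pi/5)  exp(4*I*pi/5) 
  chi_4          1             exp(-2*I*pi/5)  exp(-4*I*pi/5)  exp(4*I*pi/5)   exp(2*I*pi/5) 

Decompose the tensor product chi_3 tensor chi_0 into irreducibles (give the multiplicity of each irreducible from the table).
chi_3 tensor chi_0 = chi_3 (all other irreducibles have multiplicity 0).

Justification: The character of a tensor product is the pointwise product (chi_3 * chi_0)(C) = chi_3(C) * chi_0(C):
  {0}: (1)*(1), {1}: (exp(-4*I*pi/5))*(1), {2}: (exp(2*I*pi/5))*(1), {3}: (exp(-2*I*pi/5))*(1), {4}: (exp(4*I*pi/5))*(1)
so (chi_3 * chi_0) takes values
  {0} -> 1, {1} -> exp(-4*I*pi/5), {2} -> exp(2*I*pi/5), {3} -> exp(-2*I*pi/5), {4} -> exp(4*I*pi/5).
Now take the inner product of this character with each irreducible chi from the table, <chi_3*chi_0, chi> = (1/5) sum_C |C| (chi_3*chi_0)(C) conj(chi(C)):
  <chi_3*chi_0, chi_0> = (1/5)[1*(1)*conj(1) + 1*(exp(-4*I*pi/5))*conj(1) + 1*(exp(2*I*pi/5))*conj(1) + 1*(exp(-2*I*pi/5))*conj(1) + 1*(exp(4*I*pi/5))*conj(1)]
      = (1/5)[(1) + (exp(-4*I*pi/5)) + (exp(2*I*pi/5)) + (exp(-2*I*pi/5)) + (exp(4*I*pi/5))] = 0/5 = 0
  <chi_3*chi_0, chi_1> = (1/5)[1*(1)*conj(1) + 1*(exp(-4*I*pi/5))*conj(exp(2*I*pi/5)) + 1*(exp(2*I*pi/5))*conj(exp(4*I*pi/5)) + 1*(exp(-2*I*pi/5))*conj(exp(-4*I*pi/5)) + 1*(exp(4*I*pi/5))*conj(exp(-2*I*pi/5))]
      = (1/5)[(1) + (exp(4*I*pi/5)) + (exp(-2*I*pi/5)) + (exp(2*I*pi/5)) + (exp(-4*I*pi/5))] = 0/5 = 0
  <chi_3*chi_0, chi_2> = (1/5)[1*(1)*conj(1) + 1*(exp(-4*I*pi/5))*conj(exp(4*I*pi/5)) + 1*(exp(2*I*pi/5))*conj(exp(-2*I*pi/5)) + 1*(exp(-2*I*pi/5))*conj(exp(2*I*pi/5)) + 1*(exp(4*I*pi/5))*conj(exp(-4*I*pi/5))]
      = (1/5)[(1) + (exp(2*I*pi/5)) + (exp(4*I*pi/5)) + (exp(-4*I*pi/5)) + (exp(-2*I*pi/5))] = 0/5 = 0
  <chi_3*chi_0, chi_3> = (1/5)[1*(1)*conj(1) + 1*(exp(-4*I*pi/5))*conj(exp(-4*I*pi/5)) + 1*(exp(2*I*pi/5))*conj(exp(2*I*pi/5)) + 1*(exp(-2*I*pi/5))*conj(exp(-2*I*pi/5)) + 1*(exp(4*I*pi/5))*conj(exp(4*I*pi/5))]
      = (1/5)[(1) + (1) + (1) + (1) + (1)] = 5/5 = 1
  <chi_3*chi_0, chi_4> = (1/5)[1*(1)*conj(1) + 1*(exp(-4*I*pi/5))*conj(exp(-2*I*pi/5)) + 1*(exp(2*I*pi/5))*conj(exp(-4*I*pi/5)) + 1*(exp(-2*I*pi/5))*conj(exp(4*I*pi/5)) + 1*(exp(4*I*pi/5))*conj(exp(2*I*pi/5))]
      = (1/5)[(1) + (exp(-2*I*pi/5)) + (exp(-4*I*pi/5)) + (exp(4*I*pi/5)) + (exp(2*I*pi/5))] = 0/5 = 0
(Exp terms are combined using exp(i*s)*conj(exp(i*t)) = exp(i*(s-t)), and sums of them are collapsed using the identity that for every m > 1 the m distinct m-th roots of unity sum to 0, e.g. 1 + exp(2*I*pi/3) + exp(-2*I*pi/3) = 0.)
Hence the multiplicities are chi_3: 1. Dimension check: dim(chi_3)*dim(chi_0) = 1*1 = 1 and sum (mult * dim) = 1*1 = 1.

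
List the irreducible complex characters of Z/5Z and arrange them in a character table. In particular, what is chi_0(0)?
Character table of Z/5Z (irreps indexed chi_0,...,chi_4 with chi_k(m) = zeta_5^(k*m), zeta_5 = exp(2*pi*i/5)):
  irrep \ class  {0} (size 1)  {1} (size 1)    {2} (size 1)    {3} (size 1)    {4} (size 1)  
  chi_0          1             1               1               1               1             
  chi_1          1             exp(2*I*pi/5)   exp(4*I*pi/5)   exp(-4*I*pi/5)  exp(-2*I*pi/5)
  chi_2          1             exp(4*I*pi/5)   exp(-2*I*pi/5)  exp(2*I*pi/5)   exp(-4*I*pi/5)
  chi_3          1             exp(-4*I*pi/5)  exp(2*I*pi/5)   exp(-2*I*pi/5)  exp(4*I*pi/5) 
  chi_4          1             exp(-2*I*pi/5)  exp(-4*I*pi/5)  exp(4*I*pi/5)   exp(2*I*pi/5) 

Spot check: chi_0(0) = zeta_5^(0*0) = zeta_5^0 = 1.

Reasoning: Z/5Z is abelian, so all 5 irreducible complex representations are 1-dimensional. They are given by chi_k(m) = zeta_5^(k*m) for k = 0,...,4. Row orthogonality: sum_m chi_k(m) conj(chi_l(m)) = 5 * [k = l].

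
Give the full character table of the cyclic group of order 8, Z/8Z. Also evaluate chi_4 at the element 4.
Character table of Z/8Z (irreps indexed chi_0,...,chi_7 with chi_k(m) = zeta_8^(k*m), zeta_8 = exp(2*pi*i/8)):
  irrep \ class  {0} (size 1)  {1} (size 1)    {2} (size 1)  {3} (size 1)    {4} (size 1)  {5} (size 1)    {6} (size 1)  {7} (size 1)  
  chi_0          1             1               1             1               1             1               1             1             
  chi_1          1             exp(I*pi/4)     I             exp(3*I*pi/4)   -1            exp(-3*I*pi/4)  -I            exp(-I*pi/4)  
  chi_2          1             I               -1            -I              1             I               -1            -I            
  chi_3          1             exp(3*I*pi/4)   -I            exp(I*pi/4)     -1            exp(-I*pi/4)    I             exp(-3*I*pi/4)
  chi_4          1             -1              1             -1              1             -1              1             -1            
  chi_5          1             exp(-3*I*pi/4)  I             exp(-I*pi/4)    -1            exp(I*pi/4)     -I            exp(3*I*pi/4) 
  chi_6          1             -I              -1            I               1             -I              -1            I             
  chi_7          1             exp(-I*pi/4)    -I            exp(-3*I*pi/4)  -1            exp(3*I*pi/4)   I             exp(I*pi/4)   

Spot check: chi_4(4) = zeta_8^(4*4) = zeta_8^16 = 1.

Z/8Z is abelian, so all 8 irreducible complex representations are 1-dimensional. They are given by chi_k(m) = zeta_8^(k*m) for k = 0,...,7. Row orthogonality: sum_m chi_k(m) conj(chi_l(m)) = 8 * [k = l].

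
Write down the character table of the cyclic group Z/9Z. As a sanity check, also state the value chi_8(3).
Character table of Z/9Z (irreps indexed chi_0,...,chi_8 with chi_k(m) = zeta_9^(k*m), zeta_9 = exp(2*pi*i/9)):
  irrep \ class  {0} (size 1)  {1} (size 1)    {2} (size 1)    {3} (size 1)    {4} (size 1)    {5} (size 1)    {6} (size 1)    {7} (size 1)    {8} (size 1)  
  chi_0          1             1               1               1               1               1               1               1               1             
  chi_1          1             exp(2*I*pi/9)   exp(4*I*pi/9)   exp(2*I*pi/3)   exp(8*I*pi/9)   exp(-8*I*pi/9)  exp(-2*I*pi/3)  exp(-4*I*pi/9)  exp(-2*I*pi/9)
  chi_2          1             exp(4*I*pi/9)   exp(8*I*pi/9)   exp(-2*I*pi/3)  exp(-2*I*pi/9)  exp(2*I*pi/9)   exp(2*I*pi/3)   exp(-8*I*pi/9)  exp(-4*I*pi/9)
  chi_3          1             exp(2*I*pi/3)   exp(-2*I*pi/3)  1               exp(2*I*pi/3)   exp(-2*I*pi/3)  1               exp(2*I*pi/3)   exp(-2*I*pi/3)
  chi_4          1             exp(8*I*pi/9)   exp(-2*I*pi/9)  exp(2*I*pi/3)   exp(-4*I*pi/9)  exp(4*I*pi/9)   exp(-2*I*pi/3)  exp(2*I*pi/9)   exp(-8*I*pi/9)
  chi_5          1             exp(-8*I*pi/9)  exp(2*I*pi/9)   exp(-2*I*pi/3)  exp(4*I*pi/9)   exp(-4*I*pi/9)  exp(2*I*pi/3)   exp(-2*I*pi/9)  exp(8*I*pi/9) 
  chi_6          1             exp(-2*I*pi/3)  exp(2*I*pi/3)   1               exp(-2*I*pi/3)  exp(2*I*pi/3)   1               exp(-2*I*pi/3)  exp(2*I*pi/3) 
  chi_7          1             exp(-4*I*pi/9)  exp(-8*I*pi/9)  exp(2*I*pi/3)   exp(2*I*pi/9)   exp(-2*I*pi/9)  exp(-2*I*pi/3)  exp(8*I*pi/9)   exp(4*I*pi/9) 
  chi_8          1             exp(-2*I*pi/9)  exp(-4*I*pi/9)  exp(-2*I*pi/3)  exp(-8*I*pi/9)  exp(8*I*pi/9)   exp(2*I*pi/3)   exp(4*I*pi/9)   exp(2*I*pi/9) 

Spot check: chi_8(3) = zeta_9^(8*3) = zeta_9^24 = exp(-2*I*pi/3).

Proof sketch: Z/9Z is abelian, so all 9 irreducible complex representations are 1-dimensional. They are given by chi_k(m) = zeta_9^(k*m) for k = 0,...,8. Row orthogonality: sum_m chi_k(m) conj(chi_l(m)) = 9 * [k = l].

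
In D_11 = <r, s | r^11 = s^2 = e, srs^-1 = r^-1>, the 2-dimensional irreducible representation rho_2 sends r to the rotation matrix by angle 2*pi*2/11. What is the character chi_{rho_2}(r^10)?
chi_{rho_2}(r^10) = 2*cos(2*pi*2*10/11) = 2*cos(4*pi/11)

Details: rho_2(r^10) is rotation by angle 2*pi*2*10/11, whose trace is 2*cos(2*pi*2*10/11) = 2*cos(4*pi/11).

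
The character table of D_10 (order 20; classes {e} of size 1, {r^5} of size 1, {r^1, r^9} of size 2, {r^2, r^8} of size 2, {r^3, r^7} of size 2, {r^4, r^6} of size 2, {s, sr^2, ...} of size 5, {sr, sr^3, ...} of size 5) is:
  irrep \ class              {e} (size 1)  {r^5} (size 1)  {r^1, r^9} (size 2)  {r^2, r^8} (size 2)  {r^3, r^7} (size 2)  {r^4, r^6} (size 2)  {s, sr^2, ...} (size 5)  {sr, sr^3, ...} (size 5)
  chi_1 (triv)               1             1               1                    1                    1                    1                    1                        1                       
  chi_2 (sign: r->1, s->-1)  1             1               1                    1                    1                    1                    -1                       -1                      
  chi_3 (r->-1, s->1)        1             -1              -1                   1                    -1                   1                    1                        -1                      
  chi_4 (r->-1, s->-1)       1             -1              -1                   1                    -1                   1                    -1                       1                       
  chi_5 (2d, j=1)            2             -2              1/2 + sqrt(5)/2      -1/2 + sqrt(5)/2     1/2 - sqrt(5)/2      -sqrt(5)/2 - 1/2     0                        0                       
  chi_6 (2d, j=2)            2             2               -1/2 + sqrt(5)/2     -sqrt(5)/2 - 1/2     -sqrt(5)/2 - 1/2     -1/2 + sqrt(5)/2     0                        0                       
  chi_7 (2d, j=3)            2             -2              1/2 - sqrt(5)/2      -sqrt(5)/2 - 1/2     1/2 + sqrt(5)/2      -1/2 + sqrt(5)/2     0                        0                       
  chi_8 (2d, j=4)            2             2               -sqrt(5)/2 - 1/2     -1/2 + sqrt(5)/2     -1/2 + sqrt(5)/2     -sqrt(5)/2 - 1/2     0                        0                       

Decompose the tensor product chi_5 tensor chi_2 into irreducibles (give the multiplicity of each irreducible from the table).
chi_5 tensor chi_2 = chi_5 (all other irreducibles have multiplicity 0).

The character of a tensor product is the pointwise product (chi_5 * chi_2)(C) = chi_5(C) * chi_2(C):
  {e}: (2)*(1), {r^5}: (-2)*(1), {r^1, r^9}: (1/2 + sqrt(5)/2)*(1), {r^2, r^8}: (-1/2 + sqrt(5)/2)*(1), {r^3, r^7}: (1/2 - sqrt(5)/2)*(1), {r^4, r^6}: (-sqrt(5)/2 - 1/2)*(1), {s, sr^2, ...}: (0)*(-1), {sr, sr^3, ...}: (0)*(-1)
so (chi_5 * chi_2) takes values
  {e} -> 2, {r^5} -> -2, {r^1, r^9} -> 1/2 + sqrt(5)/2, {r^2, r^8} -> -1/2 + sqrt(5)/2, {r^3, r^7} -> 1/2 - sqrt(5)/2, {r^4, r^6} -> -sqrt(5)/2 - 1/2, {s, sr^2, ...} -> 0, {sr, sr^3, ...} -> 0.
Now take the inner product of this character with each irreducible chi from the table, <chi_5*chi_2, chi> = (1/20) sum_C |C| (chi_5*chi_2)(C) conj(chi(C)):
  <chi_5*chi_2, chi_1> = (1/20)[1*(2)*conj(1) + 1*(-2)*conj(1) + 2*(1/2 + sqrt(5)/2)*conj(1) + 2*(-1/2 + sqrt(5)/2)*conj(1) + 2*(1/2 - sqrt(5)/2)*conj(1) + 2*(-sqrt(5)/2 - 1/2)*conj(1) + 5*(0)*conj(1) + 5*(0)*conj(1)]
      = (1/20)[(2) + (-2) + (1 + sqrt(5)) + (-1 + sqrt(5)) + (1 - sqrt(5)) + (-sqrt(5) - 1) + (0) + (0)] = 0/20 = 0
  <chi_5*chi_2, chi_2> = (1/20)[1*(2)*conj(1) + 1*(-2)*conj(1) + 2*(1/2 + sqrt(5)/2)*conj(1) + 2*(-1/2 + sqrt(5)/2)*conj(1) + 2*(1/2 - sqrt(5)/2)*conj(1) + 2*(-sqrt(5)/2 - 1/2)*conj(1) + 5*(0)*conj(-1) + 5*(0)*conj(-1)]
      = (1/20)[(2) + (-2) + (1 + sqrt(5)) + (-1 + sqrt(5)) + (1 - sqrt(5)) + (-sqrt(5) - 1) + (0) + (0)] = 0/20 = 0
  <chi_5*chi_2, chi_3> = (1/20)[1*(2)*conj(1) + 1*(-2)*conj(-1) + 2*(1/2 + sqrt(5)/2)*conj(-1) + 2*(-1/2 + sqrt(5)/2)*conj(1) + 2*(1/2 - sqrt(5)/2)*conj(-1) + 2*(-sqrt(5)/2 - 1/2)*conj(1) + 5*(0)*conj(1) + 5*(0)*conj(-1)]
      = (1/20)[(2) + (2) + (-sqrt(5) - 1) + (-1 + sqrt(5)) + (-1 + sqrt(5)) + (-sqrt(5) - 1) + (0) + (0)] = 0/20 = 0
  <chi_5*chi_2, chi_4> = (1/20)[1*(2)*conj(1) + 1*(-2)*conj(-1) + 2*(1/2 + sqrt(5)/2)*conj(-1) + 2*(-1/2 + sqrt(5)/2)*conj(1) + 2*(1/2 - sqrt(5)/2)*conj(-1) + 2*(-sqrt(5)/2 - 1/2)*conj(1) + 5*(0)*conj(-1) + 5*(0)*conj(1)]
      = (1/20)[(2) + (2) + (-sqrt(5) - 1) + (-1 + sqrt(5)) + (-1 + sqrt(5)) + (-sqrt(5) - 1) + (0) + (0)] = 0/20 = 0
  <chi_5*chi_2, chi_5> = (1/20)[1*(2)*conj(2) + 1*(-2)*conj(-2) + 2*(1/2 + sqrt(5)/2)*conj(1/2 + sqrt(5)/2) + 2*(-1/2 + sqrt(5)/2)*conj(-1/2 + sqrt(5)/2) + 2*(1/2 - sqrt(5)/2)*conj(1/2 - sqrt(5)/2) + 2*(-sqrt(5)/2 - 1/2)*conj(-sqrt(5)/2 - 1/2) + 5*(0)*conj(0) + 5*(0)*conj(0)]
      = (1/20)[(4) + (4) + (sqrt(5) + 3) + (3 - sqrt(5)) + (3 - sqrt(5)) + (sqrt(5) + 3) + (0) + (0)] = 20/20 = 1
  <chi_5*chi_2, chi_6> = (1/20)[1*(2)*conj(2) + 1*(-2)*conj(2) + 2*(1/2 + sqrt(5)/2)*conj(-1/2 + sqrt(5)/2) + 2*(-1/2 + sqrt(5)/2)*conj(-sqrt(5)/2 - 1/2) + 2*(1/2 - sqrt(5)/2)*conj(-sqrt(5)/2 - 1/2) + 2*(-sqrt(5)/2 - 1/2)*conj(-1/2 + sqrt(5)/2) + 5*(0)*conj(0) + 5*(0)*conj(0)]
      = (1/20)[(4) + (-4) + (2) + (-2) + (2) + (-2) + (0) + (0)] = 0/20 = 0
  <chi_5*chi_2, chi_7> = (1/20)[1*(2)*conj(2) + 1*(-2)*conj(-2) + 2*(1/2 + sqrt(5)/2)*conj(1/2 - sqrt(5)/2) + 2*(-1/2 + sqrt(5)/2)*conj(-sqrt(5)/2 - 1/2) + 2*(1/2 - sqrt(5)/2)*conj(1/2 + sqrt(5)/2) + 2*(-sqrt(5)/2 - 1/2)*conj(-1/2 + sqrt(5)/2) + 5*(0)*conj(0) + 5*(0)*conj(0)]
      = (1/20)[(4) + (4) + (-2) + (-2) + (-2) + (-2) + (0) + (0)] = 0/20 = 0
  <chi_5*chi_2, chi_8> = (1/20)[1*(2)*conj(2) + 1*(-2)*conj(2) + 2*(1/2 + sqrt(5)/2)*conj(-sqrt(5)/2 - 1/2) + 2*(-1/2 + sqrt(5)/2)*conj(-1/2 + sqrt(5)/2) + 2*(1/2 - sqrt(5)/2)*conj(-1/2 + sqrt(5)/2) + 2*(-sqrt(5)/2 - 1/2)*conj(-sqrt(5)/2 - 1/2) + 5*(0)*conj(0) + 5*(0)*conj(0)]
      = (1/20)[(4) + (-4) + (-3 - sqrt(5)) + (3 - sqrt(5)) + (-3 + sqrt(5)) + (sqrt(5) + 3) + (0) + (0)] = 0/20 = 0
Hence the multiplicities are chi_5: 1. Dimension check: dim(chi_5)*dim(chi_2) = 2*1 = 2 and sum (mult * dim) = 1*2 = 2.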